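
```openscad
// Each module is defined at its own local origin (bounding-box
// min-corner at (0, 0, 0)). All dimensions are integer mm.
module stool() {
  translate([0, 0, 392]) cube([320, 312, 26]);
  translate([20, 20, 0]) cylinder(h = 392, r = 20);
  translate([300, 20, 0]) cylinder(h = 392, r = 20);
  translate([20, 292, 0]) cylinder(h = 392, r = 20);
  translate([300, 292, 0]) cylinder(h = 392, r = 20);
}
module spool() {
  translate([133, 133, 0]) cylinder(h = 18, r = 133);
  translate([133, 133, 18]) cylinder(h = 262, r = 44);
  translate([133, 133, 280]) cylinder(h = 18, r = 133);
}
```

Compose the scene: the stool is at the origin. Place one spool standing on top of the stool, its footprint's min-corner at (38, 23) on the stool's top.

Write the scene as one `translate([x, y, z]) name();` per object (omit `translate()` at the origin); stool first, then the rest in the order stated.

stool();
translate([38, 23, 418]) spool();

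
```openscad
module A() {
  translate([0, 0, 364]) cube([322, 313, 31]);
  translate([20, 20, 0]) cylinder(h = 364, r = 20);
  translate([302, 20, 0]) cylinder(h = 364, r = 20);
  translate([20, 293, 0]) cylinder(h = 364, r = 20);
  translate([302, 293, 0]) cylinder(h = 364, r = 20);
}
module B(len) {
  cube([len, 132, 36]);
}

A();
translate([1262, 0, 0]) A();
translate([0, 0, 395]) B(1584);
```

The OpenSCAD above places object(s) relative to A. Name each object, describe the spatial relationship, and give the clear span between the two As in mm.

A is a stool. B is a beam. A beam spans the tops of two stools. The clear span between the two stools is 940 mm.

Second stool starts at x = 1262; first ends at x = 322; clear span = 1262 − 322 = 940 mm.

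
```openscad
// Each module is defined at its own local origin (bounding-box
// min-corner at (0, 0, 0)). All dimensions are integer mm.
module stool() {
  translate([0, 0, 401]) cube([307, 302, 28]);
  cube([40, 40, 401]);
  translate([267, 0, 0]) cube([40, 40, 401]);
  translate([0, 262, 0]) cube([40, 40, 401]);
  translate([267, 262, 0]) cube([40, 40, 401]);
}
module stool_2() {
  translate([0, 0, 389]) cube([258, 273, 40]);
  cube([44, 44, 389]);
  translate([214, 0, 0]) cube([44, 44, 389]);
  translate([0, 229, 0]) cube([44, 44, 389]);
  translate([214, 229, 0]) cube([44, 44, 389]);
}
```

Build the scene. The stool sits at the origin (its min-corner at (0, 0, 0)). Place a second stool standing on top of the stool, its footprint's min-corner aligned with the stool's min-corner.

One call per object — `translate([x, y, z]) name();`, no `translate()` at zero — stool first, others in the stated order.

stool();
translate([0, 0, 429]) stool_2();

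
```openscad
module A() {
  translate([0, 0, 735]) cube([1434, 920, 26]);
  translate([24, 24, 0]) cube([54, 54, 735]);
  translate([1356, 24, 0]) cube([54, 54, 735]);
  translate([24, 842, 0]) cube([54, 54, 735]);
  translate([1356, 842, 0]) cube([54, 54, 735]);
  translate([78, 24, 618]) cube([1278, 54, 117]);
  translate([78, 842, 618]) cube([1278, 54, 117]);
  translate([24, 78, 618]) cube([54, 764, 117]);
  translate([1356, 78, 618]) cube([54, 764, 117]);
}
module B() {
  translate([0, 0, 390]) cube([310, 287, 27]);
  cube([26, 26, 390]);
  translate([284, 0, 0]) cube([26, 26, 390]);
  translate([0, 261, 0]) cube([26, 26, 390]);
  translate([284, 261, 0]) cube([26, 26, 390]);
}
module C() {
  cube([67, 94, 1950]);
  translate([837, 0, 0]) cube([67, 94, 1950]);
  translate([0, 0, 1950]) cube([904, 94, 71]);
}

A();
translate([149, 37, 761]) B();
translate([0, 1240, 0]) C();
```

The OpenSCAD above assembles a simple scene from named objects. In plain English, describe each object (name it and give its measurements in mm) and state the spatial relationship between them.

A is a table with a 1434×920 mm rectangular top, 26 mm thick, top surface at z = 761 mm, supported by four 54×54 mm square legs, each inset 24 mm from the nearest pair of top edges, running from the floor. Four apron rails, 54 mm thick and 117 mm tall, run between adjacent legs with their top edges flush with the underside of the top and their outer faces flush with the legs' outer faces.

B is a simple wooden stool: a rectangular seat 310 mm (x) by 287 mm (y), 27 mm thick, top face at z = 417 mm, on four square legs, each 26×26 mm in cross-section. The legs rest on z = 0, each flush with a corner of the seat.

C is a rectangular door frame: two vertical jambs of 67×94 mm section, 1950 mm tall, with a clear opening 770 mm wide between their inner faces. A header 71 mm tall and 94 mm deep lies on top of the jambs and spans the full outside width.

The stool is on top of the table. The door frame is on the floor beside the table on its +y side.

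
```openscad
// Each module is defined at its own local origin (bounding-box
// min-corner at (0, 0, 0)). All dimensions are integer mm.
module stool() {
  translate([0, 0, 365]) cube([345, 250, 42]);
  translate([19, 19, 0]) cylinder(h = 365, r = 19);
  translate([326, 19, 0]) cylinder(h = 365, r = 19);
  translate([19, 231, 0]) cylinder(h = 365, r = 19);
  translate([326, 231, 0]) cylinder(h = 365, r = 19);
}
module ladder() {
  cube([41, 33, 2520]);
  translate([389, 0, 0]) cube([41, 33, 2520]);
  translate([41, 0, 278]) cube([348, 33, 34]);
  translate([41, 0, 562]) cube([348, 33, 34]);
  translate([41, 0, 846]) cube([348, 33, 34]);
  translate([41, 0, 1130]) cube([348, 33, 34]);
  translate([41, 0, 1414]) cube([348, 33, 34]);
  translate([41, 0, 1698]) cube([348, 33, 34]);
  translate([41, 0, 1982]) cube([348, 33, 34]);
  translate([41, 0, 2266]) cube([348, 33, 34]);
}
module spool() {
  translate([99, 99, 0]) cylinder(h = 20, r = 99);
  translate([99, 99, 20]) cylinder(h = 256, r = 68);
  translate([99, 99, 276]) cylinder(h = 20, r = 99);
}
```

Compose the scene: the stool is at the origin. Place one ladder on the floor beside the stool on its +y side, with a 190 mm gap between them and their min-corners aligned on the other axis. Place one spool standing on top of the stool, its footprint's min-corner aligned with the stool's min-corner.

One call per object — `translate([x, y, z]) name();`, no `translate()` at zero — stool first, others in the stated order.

stool();
translate([0, 440, 0]) ladder();
translate([0, 0, 407]) spool();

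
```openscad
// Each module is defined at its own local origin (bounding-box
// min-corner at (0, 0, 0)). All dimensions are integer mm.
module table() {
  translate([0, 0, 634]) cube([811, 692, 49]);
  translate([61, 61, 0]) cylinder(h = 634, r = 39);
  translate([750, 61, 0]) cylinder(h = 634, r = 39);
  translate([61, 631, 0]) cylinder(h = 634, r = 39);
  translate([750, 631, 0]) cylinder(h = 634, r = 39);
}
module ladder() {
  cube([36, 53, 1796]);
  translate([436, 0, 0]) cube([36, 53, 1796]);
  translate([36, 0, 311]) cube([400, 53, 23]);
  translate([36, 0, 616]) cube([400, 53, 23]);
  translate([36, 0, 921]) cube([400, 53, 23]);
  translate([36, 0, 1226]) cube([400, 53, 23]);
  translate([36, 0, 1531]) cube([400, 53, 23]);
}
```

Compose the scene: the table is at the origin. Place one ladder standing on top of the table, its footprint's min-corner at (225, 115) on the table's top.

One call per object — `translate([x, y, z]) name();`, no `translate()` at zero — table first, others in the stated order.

table();
translate([225, 115, 683]) ladder();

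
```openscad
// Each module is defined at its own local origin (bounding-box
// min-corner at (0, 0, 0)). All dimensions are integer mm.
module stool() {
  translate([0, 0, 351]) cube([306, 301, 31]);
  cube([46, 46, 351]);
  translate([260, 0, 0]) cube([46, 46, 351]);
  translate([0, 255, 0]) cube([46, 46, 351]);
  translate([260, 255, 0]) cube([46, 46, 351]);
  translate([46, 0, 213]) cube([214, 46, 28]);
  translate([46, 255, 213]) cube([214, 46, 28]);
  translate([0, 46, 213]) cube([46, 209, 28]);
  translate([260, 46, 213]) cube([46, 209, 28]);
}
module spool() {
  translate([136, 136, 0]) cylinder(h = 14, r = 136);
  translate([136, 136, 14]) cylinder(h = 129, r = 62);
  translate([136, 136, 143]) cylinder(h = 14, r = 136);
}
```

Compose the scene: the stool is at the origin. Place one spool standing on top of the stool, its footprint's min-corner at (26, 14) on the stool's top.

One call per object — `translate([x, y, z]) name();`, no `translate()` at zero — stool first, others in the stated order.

stool();
translate([26, 14, 382]) spool();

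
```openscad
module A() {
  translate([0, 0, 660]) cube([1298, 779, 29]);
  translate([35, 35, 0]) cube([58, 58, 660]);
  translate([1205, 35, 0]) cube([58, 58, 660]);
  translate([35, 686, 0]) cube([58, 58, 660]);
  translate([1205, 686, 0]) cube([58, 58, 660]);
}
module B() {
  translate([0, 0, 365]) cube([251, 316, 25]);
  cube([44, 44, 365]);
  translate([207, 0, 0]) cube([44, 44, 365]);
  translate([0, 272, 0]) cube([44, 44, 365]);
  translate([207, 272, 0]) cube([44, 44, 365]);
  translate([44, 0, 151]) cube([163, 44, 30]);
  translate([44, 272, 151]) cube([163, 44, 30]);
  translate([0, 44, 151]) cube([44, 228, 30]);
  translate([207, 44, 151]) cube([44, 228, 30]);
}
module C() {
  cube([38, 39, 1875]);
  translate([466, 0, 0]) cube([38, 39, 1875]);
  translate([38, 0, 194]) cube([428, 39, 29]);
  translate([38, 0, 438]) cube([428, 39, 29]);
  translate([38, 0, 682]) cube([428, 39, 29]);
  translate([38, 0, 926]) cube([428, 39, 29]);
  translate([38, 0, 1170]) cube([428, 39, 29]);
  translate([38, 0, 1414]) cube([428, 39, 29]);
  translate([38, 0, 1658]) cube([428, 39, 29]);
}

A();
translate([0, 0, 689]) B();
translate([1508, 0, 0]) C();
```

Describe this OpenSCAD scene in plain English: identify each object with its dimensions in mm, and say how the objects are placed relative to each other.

A is a rectangular dining table. The top is 1298×779×29 mm with its upper surface at z = 689 mm. It stands on four 58×58 mm square legs, each inset 35 mm from the nearest pair of top edges, running from the floor to the underside of the top.

B is a simple wooden stool: a rectangular seat 251 mm (x) by 316 mm (y), 25 mm thick, top face at z = 390 mm, on four square legs, each 44×44 mm in cross-section. The legs rest on z = 0, each flush with a corner of the seat. Four stretchers, 44 mm wide and 30 mm tall, connect adjacent legs with their undersides at z = 151 mm, each running between the inner faces of the legs it joins and aligned with the legs' outer faces on the other axis.

C is a wooden ladder with two side rails of 38×39 mm section and 1875 mm height, set 504 mm apart overall. Between them run 7 rectangular rungs (39 mm deep, 29 mm thick), front faces flush with the rails' −y face. The bottom of the first rung is 194 mm above the floor and each subsequent rung is 244 mm higher than the one below.

The stool is on top of the table. The ladder is on the floor beside the table on its +x side.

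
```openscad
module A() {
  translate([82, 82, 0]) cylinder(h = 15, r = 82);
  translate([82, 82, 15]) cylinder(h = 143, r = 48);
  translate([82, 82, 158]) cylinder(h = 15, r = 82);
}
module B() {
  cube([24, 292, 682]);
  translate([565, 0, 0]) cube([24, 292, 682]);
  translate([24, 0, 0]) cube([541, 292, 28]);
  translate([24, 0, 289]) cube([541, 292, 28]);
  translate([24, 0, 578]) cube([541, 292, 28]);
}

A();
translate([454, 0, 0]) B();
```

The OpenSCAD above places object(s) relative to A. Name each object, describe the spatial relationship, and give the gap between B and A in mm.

A is a spool. B is a bookshelf. The bookshelf is on the floor beside the spool on its +x side. The gap between the bookshelf and the spool is 290 mm.

The bookshelf's nearest face is 290 mm from the spool's +x face.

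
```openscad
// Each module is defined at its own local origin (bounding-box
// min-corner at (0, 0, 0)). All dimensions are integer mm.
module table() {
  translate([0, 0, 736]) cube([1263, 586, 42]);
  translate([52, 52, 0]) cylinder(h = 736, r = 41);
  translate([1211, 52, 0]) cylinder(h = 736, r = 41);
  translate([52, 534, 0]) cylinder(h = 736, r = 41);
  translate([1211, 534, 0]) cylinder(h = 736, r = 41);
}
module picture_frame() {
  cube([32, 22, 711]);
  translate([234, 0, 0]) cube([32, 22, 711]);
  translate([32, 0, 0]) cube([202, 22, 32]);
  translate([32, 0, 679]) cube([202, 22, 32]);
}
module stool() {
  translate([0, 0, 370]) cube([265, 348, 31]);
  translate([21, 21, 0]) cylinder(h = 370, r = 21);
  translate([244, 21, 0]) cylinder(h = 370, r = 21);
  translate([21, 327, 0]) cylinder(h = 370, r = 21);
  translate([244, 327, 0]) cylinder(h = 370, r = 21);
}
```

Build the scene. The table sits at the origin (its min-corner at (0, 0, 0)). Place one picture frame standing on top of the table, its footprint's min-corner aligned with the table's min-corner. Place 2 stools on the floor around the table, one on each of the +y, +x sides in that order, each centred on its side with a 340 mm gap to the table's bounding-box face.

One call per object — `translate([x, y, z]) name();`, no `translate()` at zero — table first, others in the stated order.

table();
translate([0, 0, 778]) picture_frame();
translate([499, 926, 0]) stool();
translate([1603, 119, 0]) stool();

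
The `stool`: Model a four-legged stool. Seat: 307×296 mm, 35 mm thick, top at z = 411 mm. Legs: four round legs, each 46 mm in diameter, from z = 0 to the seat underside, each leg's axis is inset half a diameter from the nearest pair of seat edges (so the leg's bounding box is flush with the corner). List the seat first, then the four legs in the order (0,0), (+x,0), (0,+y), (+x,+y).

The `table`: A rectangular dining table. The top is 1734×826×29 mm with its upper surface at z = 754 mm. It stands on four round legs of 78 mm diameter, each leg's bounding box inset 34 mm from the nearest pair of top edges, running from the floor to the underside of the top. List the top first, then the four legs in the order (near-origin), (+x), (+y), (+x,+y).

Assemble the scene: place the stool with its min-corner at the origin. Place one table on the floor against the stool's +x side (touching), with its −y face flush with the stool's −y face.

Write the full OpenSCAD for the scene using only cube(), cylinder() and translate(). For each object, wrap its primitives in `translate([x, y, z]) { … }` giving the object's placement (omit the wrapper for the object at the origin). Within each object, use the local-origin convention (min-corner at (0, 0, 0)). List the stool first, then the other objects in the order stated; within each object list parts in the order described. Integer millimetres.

translate([0, 0, 376]) cube([307, 296, 35]);
translate([23, 23, 0]) cylinder(h = 376, r = 23);
translate([284, 23, 0]) cylinder(h = 376, r = 23);
translate([23, 273, 0]) cylinder(h = 376, r = 23);
translate([284, 273, 0]) cylinder(h = 376, r = 23);
translate([307, 0, 0]) {
  translate([0, 0, 725]) cube([1734, 826, 29]);
  translate([73, 73, 0]) cylinder(h = 725, r = 39);
  translate([1661, 73, 0]) cylinder(h = 725, r = 39);
  translate([73, 753, 0]) cylinder(h = 725, r = 39);
  translate([1661, 753, 0]) cylinder(h = 725, r = 39);
}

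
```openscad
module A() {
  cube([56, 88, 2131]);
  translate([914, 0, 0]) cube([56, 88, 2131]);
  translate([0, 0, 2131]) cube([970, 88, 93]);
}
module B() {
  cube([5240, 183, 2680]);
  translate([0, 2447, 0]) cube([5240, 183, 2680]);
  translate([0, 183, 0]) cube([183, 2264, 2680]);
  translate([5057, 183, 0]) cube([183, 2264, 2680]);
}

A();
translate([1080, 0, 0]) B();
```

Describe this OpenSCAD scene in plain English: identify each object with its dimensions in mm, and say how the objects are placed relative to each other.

A is a rectangular door frame: two vertical jambs of 56×88 mm section, 2131 mm tall, with a clear opening 858 mm wide between their inner faces. A header 93 mm tall and 88 mm deep lies on top of the jambs and spans the full outside width.

B is a box-shaped house frame (walls only): outside footprint 5240×2630 mm, wall height 2680 mm, wall thickness 183 mm. The two y-facing walls run the full x-width; the two x-facing walls fit between the inner faces of the y-facing walls.

The house frame is on the floor beside the door frame on its +x side.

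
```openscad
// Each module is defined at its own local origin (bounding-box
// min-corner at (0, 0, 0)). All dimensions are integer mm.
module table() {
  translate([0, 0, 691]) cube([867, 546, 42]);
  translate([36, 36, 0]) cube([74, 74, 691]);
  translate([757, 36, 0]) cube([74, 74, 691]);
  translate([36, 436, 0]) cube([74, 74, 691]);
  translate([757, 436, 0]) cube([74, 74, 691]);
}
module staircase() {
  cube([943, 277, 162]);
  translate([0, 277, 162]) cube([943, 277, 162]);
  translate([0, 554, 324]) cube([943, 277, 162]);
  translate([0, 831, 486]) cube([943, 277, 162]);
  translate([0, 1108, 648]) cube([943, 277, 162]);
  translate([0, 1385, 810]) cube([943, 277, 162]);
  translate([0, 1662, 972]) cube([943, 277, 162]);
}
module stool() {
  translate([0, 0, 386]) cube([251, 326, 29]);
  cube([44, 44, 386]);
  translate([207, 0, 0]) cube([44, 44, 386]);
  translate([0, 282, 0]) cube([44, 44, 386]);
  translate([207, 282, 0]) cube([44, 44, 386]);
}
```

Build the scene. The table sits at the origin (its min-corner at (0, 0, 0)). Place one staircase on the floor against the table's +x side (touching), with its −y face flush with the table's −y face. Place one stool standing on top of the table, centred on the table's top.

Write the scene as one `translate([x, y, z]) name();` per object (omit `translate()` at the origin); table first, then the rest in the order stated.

table();
translate([867, 0, 0]) staircase();
translate([308, 110, 733]) stool();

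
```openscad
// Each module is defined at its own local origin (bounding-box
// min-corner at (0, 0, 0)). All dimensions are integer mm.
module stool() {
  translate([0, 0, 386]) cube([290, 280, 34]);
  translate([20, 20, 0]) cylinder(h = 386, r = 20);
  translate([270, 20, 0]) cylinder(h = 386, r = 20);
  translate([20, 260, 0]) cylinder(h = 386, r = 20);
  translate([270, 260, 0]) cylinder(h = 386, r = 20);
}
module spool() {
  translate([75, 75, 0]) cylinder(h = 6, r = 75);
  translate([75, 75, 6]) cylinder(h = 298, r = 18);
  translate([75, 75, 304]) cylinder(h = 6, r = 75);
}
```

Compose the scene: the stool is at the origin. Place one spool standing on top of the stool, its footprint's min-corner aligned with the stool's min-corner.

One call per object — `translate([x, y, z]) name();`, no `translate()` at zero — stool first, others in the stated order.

stool();
translate([0, 0, 420]) spool();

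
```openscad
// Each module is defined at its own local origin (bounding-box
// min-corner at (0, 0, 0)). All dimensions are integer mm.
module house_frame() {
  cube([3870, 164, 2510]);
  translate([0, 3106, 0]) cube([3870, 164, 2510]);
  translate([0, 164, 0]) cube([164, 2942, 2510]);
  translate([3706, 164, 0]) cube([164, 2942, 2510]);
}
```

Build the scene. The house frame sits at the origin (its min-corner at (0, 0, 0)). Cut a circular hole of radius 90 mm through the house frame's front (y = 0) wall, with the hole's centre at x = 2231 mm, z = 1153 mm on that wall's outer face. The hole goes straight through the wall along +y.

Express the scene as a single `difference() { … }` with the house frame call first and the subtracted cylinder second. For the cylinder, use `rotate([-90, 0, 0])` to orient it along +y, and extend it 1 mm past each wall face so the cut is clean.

difference() {
  house_frame();
  translate([2231, -1, 1153]) rotate([-90, 0, 0]) cylinder(h = 166, r = 90);
}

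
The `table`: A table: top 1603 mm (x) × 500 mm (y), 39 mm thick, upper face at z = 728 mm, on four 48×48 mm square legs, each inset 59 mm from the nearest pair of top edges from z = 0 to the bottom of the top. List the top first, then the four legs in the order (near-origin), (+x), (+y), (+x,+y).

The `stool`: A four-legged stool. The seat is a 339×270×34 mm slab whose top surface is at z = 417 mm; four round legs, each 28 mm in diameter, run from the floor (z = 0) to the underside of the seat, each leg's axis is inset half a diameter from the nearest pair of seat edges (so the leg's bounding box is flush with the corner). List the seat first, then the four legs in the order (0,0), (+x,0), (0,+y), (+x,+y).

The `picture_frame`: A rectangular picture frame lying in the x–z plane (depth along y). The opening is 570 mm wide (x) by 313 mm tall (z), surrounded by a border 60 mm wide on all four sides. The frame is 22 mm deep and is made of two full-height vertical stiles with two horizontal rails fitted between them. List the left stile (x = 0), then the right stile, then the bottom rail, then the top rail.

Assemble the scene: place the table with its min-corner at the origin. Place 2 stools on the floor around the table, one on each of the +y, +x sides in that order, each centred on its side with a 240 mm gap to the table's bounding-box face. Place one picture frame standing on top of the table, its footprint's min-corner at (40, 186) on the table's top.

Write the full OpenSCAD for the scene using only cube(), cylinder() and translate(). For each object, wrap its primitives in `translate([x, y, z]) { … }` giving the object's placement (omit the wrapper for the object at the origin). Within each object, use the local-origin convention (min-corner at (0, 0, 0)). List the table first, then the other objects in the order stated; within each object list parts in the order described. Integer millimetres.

translate([0, 0, 689]) cube([1603, 500, 39]);
translate([59, 59, 0]) cube([48, 48, 689]);
translate([1496, 59, 0]) cube([48, 48, 689]);
translate([59, 393, 0]) cube([48, 48, 689]);
translate([1496, 393, 0]) cube([48, 48, 689]);
translate([632, 740, 0]) {
  translate([0, 0, 383]) cube([339, 270, 34]);
  translate([14, 14, 0]) cylinder(h = 383, r = 14);
  translate([325, 14, 0]) cylinder(h = 383, r = 14);
  translate([14, 256, 0]) cylinder(h = 383, r = 14);
  translate([325, 256, 0]) cylinder(h = 383, r = 14);
}
translate([1843, 115, 0]) {
  translate([0, 0, 383]) cube([339, 270, 34]);
  translate([14, 14, 0]) cylinder(h = 383, r = 14);
  translate([325, 14, 0]) cylinder(h = 383, r = 14);
  translate([14, 256, 0]) cylinder(h = 383, r = 14);
  translate([325, 256, 0]) cylinder(h = 383, r = 14);
}
translate([40, 186, 728]) {
  cube([60, 22, 433]);
  translate([630, 0, 0]) cube([60, 22, 433]);
  translate([60, 0, 0]) cube([570, 22, 60]);
  translate([60, 0, 373]) cube([570, 22, 60]);
}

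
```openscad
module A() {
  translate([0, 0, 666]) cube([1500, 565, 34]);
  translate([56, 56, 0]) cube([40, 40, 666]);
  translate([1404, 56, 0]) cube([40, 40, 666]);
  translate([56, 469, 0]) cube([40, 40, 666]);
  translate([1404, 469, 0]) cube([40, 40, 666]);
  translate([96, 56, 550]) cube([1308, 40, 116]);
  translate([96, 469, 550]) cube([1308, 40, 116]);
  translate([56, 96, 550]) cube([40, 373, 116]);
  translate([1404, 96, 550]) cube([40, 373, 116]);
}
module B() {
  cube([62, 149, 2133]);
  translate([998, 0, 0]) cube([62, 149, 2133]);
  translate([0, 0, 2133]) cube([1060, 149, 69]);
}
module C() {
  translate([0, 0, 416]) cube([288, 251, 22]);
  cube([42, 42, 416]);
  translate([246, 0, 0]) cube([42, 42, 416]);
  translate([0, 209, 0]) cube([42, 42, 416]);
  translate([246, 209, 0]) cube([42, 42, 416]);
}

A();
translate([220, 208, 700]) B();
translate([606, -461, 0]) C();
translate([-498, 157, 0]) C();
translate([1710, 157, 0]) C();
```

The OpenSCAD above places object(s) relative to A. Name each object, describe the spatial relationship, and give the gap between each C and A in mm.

Each stool's nearest face is 210 mm from the table's bounding box.

A is a table. B is a door frame. C is a stool. The door frame is on top of the table, centred. Three stools sit around the table at the −y, −x, +x sides. The gap between each stool and the table is 210 mm.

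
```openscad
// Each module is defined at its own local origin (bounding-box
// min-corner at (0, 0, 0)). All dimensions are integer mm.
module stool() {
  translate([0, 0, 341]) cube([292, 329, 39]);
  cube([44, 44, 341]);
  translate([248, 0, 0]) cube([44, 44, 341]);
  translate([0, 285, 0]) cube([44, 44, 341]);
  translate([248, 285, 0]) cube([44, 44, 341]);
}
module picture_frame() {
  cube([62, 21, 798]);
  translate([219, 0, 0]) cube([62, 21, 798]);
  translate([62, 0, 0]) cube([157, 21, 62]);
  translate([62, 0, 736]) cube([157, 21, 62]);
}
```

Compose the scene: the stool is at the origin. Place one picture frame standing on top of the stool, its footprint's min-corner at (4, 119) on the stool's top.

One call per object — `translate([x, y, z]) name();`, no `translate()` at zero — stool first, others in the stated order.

stool();
translate([4, 119, 380]) picture_frame();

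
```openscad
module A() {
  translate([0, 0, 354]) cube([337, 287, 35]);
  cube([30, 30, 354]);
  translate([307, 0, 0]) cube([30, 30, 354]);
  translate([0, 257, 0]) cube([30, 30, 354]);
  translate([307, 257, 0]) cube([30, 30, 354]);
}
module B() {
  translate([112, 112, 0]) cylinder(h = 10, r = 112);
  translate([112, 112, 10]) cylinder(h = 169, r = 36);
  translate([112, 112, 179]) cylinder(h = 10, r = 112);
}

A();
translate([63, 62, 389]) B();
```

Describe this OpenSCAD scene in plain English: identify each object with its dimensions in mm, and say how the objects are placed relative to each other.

A is a simple wooden stool: a rectangular seat 337 mm (x) by 287 mm (y), 35 mm thick, top face at z = 389 mm, on four square legs, each 30×30 mm in cross-section. The legs rest on z = 0, each flush with a corner of the seat.

B is a spool: two coaxial disc flanges of radius 112 mm and thickness 10 mm, joined by a core cylinder of radius 36 mm and height 169 mm. The lower flange rests on z = 0 and the three cylinders share a vertical axis.

The spool is on top of the stool.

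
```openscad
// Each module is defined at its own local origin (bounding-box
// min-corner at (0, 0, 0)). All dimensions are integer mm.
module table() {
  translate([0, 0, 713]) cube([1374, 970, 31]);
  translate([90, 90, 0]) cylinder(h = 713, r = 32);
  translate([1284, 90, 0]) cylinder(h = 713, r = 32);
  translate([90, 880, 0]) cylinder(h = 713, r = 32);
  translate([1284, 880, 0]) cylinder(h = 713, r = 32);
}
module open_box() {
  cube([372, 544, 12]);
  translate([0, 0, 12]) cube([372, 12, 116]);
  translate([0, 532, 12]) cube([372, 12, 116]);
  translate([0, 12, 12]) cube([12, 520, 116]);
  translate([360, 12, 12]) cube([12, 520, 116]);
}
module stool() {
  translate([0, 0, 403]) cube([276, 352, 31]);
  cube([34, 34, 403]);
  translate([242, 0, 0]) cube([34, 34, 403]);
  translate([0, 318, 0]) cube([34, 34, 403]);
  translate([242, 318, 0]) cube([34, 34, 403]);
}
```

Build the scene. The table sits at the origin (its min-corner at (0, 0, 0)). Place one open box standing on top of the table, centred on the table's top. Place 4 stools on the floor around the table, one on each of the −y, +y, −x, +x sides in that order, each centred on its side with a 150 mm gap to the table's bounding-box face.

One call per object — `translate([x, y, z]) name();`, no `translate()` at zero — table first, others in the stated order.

table();
translate([501, 213, 744]) open_box();
translate([549, -502, 0]) stool();
translate([549, 1120, 0]) stool();
translate([-426, 309, 0]) stool();
translate([1524, 309, 0]) stool();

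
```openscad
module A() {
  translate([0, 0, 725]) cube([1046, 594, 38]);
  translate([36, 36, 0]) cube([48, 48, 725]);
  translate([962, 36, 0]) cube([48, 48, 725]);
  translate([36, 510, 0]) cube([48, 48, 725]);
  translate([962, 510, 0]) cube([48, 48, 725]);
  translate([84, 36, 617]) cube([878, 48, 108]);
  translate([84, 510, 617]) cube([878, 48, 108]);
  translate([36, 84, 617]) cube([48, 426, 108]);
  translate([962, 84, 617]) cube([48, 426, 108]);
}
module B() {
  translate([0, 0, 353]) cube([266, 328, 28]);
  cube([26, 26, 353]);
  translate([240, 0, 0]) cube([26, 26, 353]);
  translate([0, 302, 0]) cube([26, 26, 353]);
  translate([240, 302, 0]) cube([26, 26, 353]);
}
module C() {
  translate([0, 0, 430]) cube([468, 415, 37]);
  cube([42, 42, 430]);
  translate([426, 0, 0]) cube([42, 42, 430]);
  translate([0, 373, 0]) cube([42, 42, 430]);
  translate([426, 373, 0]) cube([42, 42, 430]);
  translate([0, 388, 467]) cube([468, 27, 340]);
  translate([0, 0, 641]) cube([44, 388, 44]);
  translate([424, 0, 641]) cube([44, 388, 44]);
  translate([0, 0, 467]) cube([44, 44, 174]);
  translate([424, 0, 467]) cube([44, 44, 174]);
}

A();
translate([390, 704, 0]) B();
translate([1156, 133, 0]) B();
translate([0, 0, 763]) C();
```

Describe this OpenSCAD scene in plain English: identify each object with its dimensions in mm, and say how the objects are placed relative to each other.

A is a rectangular dining table. The top is 1046×594×38 mm with its upper surface at z = 763 mm. It stands on four 48×48 mm square legs, each inset 36 mm from the nearest pair of top edges, running from the floor to the underside of the top. Four apron rails, 48 mm thick and 108 mm tall, run between adjacent legs with their top edges flush with the underside of the top and their outer faces flush with the legs' outer faces.

B is a four-legged stool. The seat is 266×328 mm, 28 mm thick, top at z = 381 mm. It stands on four square legs, each 26×26 mm in cross-section, from z = 0 to the seat underside, each flush with a corner of the seat.

C is a chair. The seat is a 468×415×37 mm slab with its top at z = 467 mm, on four 42×42 mm corner legs (flush with the seat edges, standing on z = 0). A flat backrest 27 mm thick, 340 mm tall, spans the full seat width and rises from the seat top along its +y edge, rear face flush with the rear of the seat. Two armrests of 44×44 mm section run along each side from the seat's front edge to the front of the backrest, top faces 218 mm above the seat top and outer faces flush with the seat's x-edges; a 44×44 mm post under the front of each armrest stands on the seat at the front corner.

Two stools sit around the table at the +y, +x sides. The chair is on top of the table.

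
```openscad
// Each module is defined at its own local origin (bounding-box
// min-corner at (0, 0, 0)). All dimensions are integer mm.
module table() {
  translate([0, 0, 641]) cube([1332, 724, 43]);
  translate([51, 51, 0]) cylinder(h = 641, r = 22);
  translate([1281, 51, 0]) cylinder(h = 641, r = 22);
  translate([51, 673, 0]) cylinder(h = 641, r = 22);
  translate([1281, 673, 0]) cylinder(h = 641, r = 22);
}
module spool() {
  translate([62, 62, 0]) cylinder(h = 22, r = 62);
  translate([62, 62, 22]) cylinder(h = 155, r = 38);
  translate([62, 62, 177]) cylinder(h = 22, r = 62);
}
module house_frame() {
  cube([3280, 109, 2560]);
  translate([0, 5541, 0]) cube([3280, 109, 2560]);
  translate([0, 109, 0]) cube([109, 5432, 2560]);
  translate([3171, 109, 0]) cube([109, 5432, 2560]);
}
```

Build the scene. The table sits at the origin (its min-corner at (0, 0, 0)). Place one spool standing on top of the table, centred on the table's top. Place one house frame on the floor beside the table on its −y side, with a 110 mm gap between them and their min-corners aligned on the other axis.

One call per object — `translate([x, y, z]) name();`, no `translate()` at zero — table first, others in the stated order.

table();
translate([604, 300, 684]) spool();
translate([0, -5760, 0]) house_frame();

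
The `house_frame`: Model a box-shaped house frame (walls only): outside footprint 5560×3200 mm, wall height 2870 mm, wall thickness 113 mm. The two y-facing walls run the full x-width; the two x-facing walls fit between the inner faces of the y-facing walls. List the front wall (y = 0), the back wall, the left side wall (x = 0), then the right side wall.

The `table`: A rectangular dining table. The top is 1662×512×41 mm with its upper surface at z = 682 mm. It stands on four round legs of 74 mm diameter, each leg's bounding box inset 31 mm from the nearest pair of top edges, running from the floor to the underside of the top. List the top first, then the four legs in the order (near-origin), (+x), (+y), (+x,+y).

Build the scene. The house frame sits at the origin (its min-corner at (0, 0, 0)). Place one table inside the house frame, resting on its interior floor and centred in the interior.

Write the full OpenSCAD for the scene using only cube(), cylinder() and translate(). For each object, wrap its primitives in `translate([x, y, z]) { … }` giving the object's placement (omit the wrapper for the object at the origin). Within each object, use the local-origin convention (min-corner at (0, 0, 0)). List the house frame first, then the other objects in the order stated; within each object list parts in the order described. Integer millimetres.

cube([5560, 113, 2870]);
translate([0, 3087, 0]) cube([5560, 113, 2870]);
translate([0, 113, 0]) cube([113, 2974, 2870]);
translate([5447, 113, 0]) cube([113, 2974, 2870]);
translate([1949, 1344, 0]) {
  translate([0, 0, 641]) cube([1662, 512, 41]);
  translate([68, 68, 0]) cylinder(h = 641, r = 37);
  translate([1594, 68, 0]) cylinder(h = 641, r = 37);
  translate([68, 444, 0]) cylinder(h = 641, r = 37);
  translate([1594, 444, 0]) cylinder(h = 641, r = 37);
}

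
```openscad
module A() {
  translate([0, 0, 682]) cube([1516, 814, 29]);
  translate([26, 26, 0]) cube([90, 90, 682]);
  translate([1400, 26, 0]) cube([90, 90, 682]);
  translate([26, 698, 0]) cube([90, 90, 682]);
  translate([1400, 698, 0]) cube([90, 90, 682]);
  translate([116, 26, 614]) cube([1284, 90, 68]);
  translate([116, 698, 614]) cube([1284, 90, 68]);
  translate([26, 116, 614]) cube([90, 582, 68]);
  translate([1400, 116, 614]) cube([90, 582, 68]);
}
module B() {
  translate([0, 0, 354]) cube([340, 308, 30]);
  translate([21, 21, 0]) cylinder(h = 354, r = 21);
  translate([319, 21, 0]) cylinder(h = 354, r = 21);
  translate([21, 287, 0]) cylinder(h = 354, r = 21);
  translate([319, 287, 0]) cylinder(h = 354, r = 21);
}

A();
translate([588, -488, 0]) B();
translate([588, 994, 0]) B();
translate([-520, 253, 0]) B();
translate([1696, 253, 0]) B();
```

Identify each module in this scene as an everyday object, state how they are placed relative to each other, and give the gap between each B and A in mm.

A is a table. B is a stool. Four stools sit around the table at the −y, +y, −x, +x sides. The gap between each stool and the table is 180 mm.

Each stool's nearest face is 180 mm from the table's bounding box.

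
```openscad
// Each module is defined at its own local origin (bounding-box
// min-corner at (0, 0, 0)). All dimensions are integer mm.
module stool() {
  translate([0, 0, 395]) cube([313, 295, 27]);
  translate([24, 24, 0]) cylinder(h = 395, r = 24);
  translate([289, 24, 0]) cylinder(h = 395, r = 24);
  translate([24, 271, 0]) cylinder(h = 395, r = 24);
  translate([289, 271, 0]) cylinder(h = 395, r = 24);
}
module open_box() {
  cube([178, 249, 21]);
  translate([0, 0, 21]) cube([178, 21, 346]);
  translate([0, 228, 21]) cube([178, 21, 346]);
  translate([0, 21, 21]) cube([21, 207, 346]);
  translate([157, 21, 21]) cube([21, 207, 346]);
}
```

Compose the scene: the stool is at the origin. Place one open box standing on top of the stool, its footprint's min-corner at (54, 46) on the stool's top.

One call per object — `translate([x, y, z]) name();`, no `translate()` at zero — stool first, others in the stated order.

stool();
translate([54, 46, 422]) open_box();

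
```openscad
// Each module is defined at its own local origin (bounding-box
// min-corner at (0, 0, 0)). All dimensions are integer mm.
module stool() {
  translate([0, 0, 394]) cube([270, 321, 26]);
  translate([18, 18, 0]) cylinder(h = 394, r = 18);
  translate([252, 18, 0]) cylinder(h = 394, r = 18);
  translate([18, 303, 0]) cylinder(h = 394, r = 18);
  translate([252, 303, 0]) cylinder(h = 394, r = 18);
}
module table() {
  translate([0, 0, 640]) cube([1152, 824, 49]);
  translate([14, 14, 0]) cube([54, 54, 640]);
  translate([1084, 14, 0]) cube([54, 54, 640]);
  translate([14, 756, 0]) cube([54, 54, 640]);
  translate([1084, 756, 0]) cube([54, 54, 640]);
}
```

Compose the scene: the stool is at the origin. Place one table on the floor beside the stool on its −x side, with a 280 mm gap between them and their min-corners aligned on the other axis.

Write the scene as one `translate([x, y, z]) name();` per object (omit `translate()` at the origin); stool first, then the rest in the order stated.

stool();
translate([-1432, 0, 0]) table();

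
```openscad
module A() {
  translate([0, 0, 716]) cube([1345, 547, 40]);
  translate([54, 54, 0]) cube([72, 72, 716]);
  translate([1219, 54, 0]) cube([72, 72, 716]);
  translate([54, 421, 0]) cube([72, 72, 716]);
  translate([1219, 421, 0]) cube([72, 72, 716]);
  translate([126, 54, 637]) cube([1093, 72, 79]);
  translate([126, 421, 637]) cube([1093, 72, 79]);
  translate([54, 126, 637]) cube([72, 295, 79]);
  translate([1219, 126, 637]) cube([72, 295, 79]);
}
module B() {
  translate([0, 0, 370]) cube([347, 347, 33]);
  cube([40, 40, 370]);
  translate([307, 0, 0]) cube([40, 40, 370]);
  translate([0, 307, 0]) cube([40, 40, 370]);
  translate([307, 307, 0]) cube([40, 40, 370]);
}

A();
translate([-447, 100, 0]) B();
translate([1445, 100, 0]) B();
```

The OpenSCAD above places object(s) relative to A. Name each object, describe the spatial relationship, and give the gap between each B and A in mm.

A is a table. B is a stool. Two stools sit around the table at the −x, +x sides. The gap between each stool and the table is 100 mm.

Each stool's nearest face is 100 mm from the table's bounding box.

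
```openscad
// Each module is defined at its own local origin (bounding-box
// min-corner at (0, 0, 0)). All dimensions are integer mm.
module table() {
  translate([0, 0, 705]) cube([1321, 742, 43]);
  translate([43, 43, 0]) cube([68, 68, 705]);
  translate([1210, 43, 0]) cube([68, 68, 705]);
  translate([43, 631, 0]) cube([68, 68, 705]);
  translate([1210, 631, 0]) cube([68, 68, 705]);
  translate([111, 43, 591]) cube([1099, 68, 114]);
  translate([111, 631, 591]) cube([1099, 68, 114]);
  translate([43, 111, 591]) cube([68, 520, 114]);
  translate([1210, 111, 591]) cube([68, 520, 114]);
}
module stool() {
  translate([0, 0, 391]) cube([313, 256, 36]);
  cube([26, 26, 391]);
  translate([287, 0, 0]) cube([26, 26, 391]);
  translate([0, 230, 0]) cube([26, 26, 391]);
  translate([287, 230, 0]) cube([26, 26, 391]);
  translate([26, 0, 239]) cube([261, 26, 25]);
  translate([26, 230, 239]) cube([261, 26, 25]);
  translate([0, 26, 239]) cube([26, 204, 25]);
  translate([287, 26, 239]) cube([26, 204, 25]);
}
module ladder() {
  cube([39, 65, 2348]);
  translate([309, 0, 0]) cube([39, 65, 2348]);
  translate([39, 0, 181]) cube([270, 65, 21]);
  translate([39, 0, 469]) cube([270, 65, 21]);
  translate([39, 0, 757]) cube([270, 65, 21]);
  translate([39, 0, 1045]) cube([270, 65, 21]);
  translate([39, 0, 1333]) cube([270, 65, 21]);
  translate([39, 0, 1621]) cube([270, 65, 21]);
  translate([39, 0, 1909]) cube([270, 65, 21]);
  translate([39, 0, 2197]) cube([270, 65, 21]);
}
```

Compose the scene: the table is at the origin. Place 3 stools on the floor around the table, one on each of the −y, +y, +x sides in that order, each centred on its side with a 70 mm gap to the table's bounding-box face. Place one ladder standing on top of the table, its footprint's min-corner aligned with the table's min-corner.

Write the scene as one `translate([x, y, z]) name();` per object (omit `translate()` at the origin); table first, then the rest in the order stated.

table();
translate([504, -326, 0]) stool();
translate([504, 812, 0]) stool();
translate([1391, 243, 0]) stool();
translate([0, 0, 748]) ladder();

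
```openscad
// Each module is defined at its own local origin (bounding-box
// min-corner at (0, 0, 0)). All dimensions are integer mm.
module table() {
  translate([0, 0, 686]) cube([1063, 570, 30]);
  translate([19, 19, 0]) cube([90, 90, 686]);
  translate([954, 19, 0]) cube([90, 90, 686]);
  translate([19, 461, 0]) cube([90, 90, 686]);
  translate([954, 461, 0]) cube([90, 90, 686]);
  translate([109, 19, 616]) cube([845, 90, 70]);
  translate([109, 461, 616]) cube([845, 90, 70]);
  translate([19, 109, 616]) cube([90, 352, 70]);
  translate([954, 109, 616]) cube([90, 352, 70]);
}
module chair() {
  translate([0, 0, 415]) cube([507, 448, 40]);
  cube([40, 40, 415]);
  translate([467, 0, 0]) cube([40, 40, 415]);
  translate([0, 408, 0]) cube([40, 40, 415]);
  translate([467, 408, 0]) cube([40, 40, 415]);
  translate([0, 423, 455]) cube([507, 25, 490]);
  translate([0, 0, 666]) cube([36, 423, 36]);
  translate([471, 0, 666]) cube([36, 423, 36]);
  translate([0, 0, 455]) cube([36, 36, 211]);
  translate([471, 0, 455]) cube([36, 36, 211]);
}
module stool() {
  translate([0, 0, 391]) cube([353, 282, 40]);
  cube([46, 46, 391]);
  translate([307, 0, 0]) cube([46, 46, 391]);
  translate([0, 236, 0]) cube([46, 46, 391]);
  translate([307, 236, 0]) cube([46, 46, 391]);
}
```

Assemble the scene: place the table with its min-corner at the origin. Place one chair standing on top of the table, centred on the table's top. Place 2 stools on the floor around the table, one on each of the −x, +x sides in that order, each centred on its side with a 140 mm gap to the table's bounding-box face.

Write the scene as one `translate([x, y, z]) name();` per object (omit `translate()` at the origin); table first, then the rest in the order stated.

table();
translate([278, 61, 716]) chair();
translate([-493, 144, 0]) stool();
translate([1203, 144, 0]) stool();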